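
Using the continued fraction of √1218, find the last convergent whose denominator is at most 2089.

24395/699

√1218 = [34; 1, 8, 1, 68, …] (period length 4).
Convergents:
  p_0/q_0 = 34/1
  p_1/q_1 = 35/1
  p_2/q_2 = 314/9
  p_3/q_3 = 349/10
  p_4/q_4 = 24046/689
  p_5/q_5 = 24395/699
  p_6/q_6 = 219206/6281
q_5 = 699 ≤ 2089 < 6281 = q_6, so the answer is 24395/699.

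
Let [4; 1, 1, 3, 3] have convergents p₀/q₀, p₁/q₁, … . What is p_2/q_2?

9/2

Using pₖ = aₖpₖ₋₁ + pₖ₋₂, qₖ = aₖqₖ₋₁ + qₖ₋₂ (with p₋₁=1, p₋₂=0, q₋₁=0, q₋₂=1):
  k=0: a=4, p=4, q=1
  k=1: a=1, p=5, q=1
  k=2: a=1, p=9, q=2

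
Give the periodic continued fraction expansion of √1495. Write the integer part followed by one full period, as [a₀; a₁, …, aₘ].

a₀ = ⌊√1495⌋ = 38.
With m₀=0, d₀=1 and mₖ₊₁ = dₖaₖ − mₖ, dₖ₊₁ = (n − mₖ₊₁²)/dₖ, aₖ₊₁ = ⌊(a₀+mₖ₊₁)/dₖ₊₁⌋:
  k=1: m=38, d=51, a=1
  k=2: m=13, d=26, a=1
  k=3: m=13, d=51, a=1
  k=4: m=38, d=1, a=76
d=1 and a=2a₀=76 at k=4, so the next step gives (m, d) = (38, 51) again — its k=1 value — and the period has length 4.

[38; 1, 1, 1, 76]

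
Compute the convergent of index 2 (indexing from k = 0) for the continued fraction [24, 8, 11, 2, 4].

2147/89

Using pₖ = aₖpₖ₋₁ + pₖ₋₂, qₖ = aₖqₖ₋₁ + qₖ₋₂ (with p₋₁=1, p₋₂=0, q₋₁=0, q₋₂=1):
  k=0: a=24, p=24, q=1
  k=1: a=8, p=193, q=8
  k=2: a=11, p=2147, q=89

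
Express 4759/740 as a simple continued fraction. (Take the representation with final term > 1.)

[6; 2, 3, 7, 1, 5, 2]

4759 = 6·740 + 319
740 = 2·319 + 102
319 = 3·102 + 13
102 = 7·13 + 11
13 = 1·11 + 2
11 = 5·2 + 1
2 = 2·1 + 0  (stop)
So 4759/740 = [6; 2, 3, 7, 1, 5, 2].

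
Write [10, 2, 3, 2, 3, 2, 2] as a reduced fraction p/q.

Using pₖ = aₖpₖ₋₁ + pₖ₋₂ and qₖ = aₖqₖ₋₁ + qₖ₋₂:
  k=0: a=10, p=10, q=1
  k=1: a=2, p=21, q=2
  k=2: a=3, p=73, q=7
  k=3: a=2, p=167, q=16
  k=4: a=3, p=574, q=55
  k=5: a=2, p=1315, q=126
  k=6: a=2, p=3204, q=307

3204/307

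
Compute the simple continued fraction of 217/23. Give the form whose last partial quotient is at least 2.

217 = 9×23 + 10
23 = 2×10 + 3
10 = 3×3 + 1
3 = 3×1 + 0  (stop)
So 217/23 = [9; 2, 3, 3].

[9; 2, 3, 3]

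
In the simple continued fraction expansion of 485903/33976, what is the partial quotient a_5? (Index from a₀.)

485903 = 14·33976 + 10239   →  a_0 = 14
33976 = 3·10239 + 3259   →  a_1 = 3
10239 = 3·3259 + 462   →  a_2 = 3
3259 = 7·462 + 25   →  a_3 = 7
462 = 18·25 + 12   →  a_4 = 18
25 = 2·12 + 1   →  a_5 = 2

2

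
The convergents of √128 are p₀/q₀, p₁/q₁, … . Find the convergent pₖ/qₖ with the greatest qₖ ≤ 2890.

12875/1138

√128 = [11; 3, 5, 3, 22, …] (period length 4).
Convergents:
  p_0/q_0 = 11/1
  p_1/q_1 = 34/3
  p_2/q_2 = 181/16
  p_3/q_3 = 577/51
  p_4/q_4 = 12875/1138
  p_5/q_5 = 39202/3465
q_4 = 1138 ≤ 2890 < 3465 = q_5, so the answer is 12875/1138.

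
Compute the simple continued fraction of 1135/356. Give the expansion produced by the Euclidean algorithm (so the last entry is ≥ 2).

[3; 5, 3, 5, 4]

1135 = 3×356 + 67
356 = 5×67 + 21
67 = 3×21 + 4
21 = 5×4 + 1
4 = 4×1 + 0  (stop)
So 1135/356 = [3; 5, 3, 5, 4].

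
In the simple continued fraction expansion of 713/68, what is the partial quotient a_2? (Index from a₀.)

713 = 10·68 + 33   →  a_0 = 10
68 = 2·33 + 2   →  a_1 = 2
33 = 16·2 + 1   →  a_2 = 16

16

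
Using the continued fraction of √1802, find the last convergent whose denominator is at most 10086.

√1802 = [42; 2, 4, 2, 84, …] (period length 4).
Convergents:
  p_0/q_0 = 42/1
  p_1/q_1 = 85/2
  p_2/q_2 = 382/9
  p_3/q_3 = 849/20
  p_4/q_4 = 71698/1689
  p_5/q_5 = 144245/3398
  p_6/q_6 = 648678/15281
q_5 = 3398 ≤ 10086 < 15281 = q_6, so the answer is 144245/3398.

144245/3398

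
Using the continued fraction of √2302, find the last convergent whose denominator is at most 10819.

√2302 = [47; 1, 46, 1, 94, …] (period length 4).
Convergents:
  p_0/q_0 = 47/1
  p_1/q_1 = 48/1
  p_2/q_2 = 2255/47
  p_3/q_3 = 2303/48
  p_4/q_4 = 218737/4559
  p_5/q_5 = 221040/4607
  p_6/q_6 = 10386577/216481
q_5 = 4607 ≤ 10819 < 216481 = q_6, so the answer is 221040/4607.

221040/4607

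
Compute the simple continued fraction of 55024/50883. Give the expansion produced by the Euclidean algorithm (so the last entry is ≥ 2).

55024 = 1·50883 + 4141
50883 = 12·4141 + 1191
4141 = 3·1191 + 568
1191 = 2·568 + 55
568 = 10·55 + 18
55 = 3·18 + 1
18 = 18·1 + 0  (stop)
So 55024/50883 = [1; 12, 3, 2, 10, 3, 18].

[1; 12, 3, 2, 10, 3, 18]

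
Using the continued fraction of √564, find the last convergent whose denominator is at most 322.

4536/191

√564 = [23; 1, 2, 1, 46, …] (period length 4).
Convergents:
  p_0/q_0 = 23/1
  p_1/q_1 = 24/1
  p_2/q_2 = 71/3
  p_3/q_3 = 95/4
  p_4/q_4 = 4441/187
  p_5/q_5 = 4536/191
  p_6/q_6 = 13513/569
q_5 = 191 ≤ 322 < 569 = q_6, so the answer is 4536/191.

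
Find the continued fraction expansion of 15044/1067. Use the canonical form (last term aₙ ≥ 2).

15044 = 14×1067 + 106
1067 = 10×106 + 7
106 = 15×7 + 1
7 = 7×1 + 0  (stop)
So 15044/1067 = [14; 10, 15, 7].

[14; 10, 15, 7]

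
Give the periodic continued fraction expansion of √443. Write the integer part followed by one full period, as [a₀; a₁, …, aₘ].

a₀ = ⌊√443⌋ = 21.
With m₀=0, d₀=1 and mₖ₊₁ = dₖaₖ − mₖ, dₖ₊₁ = (n − mₖ₊₁²)/dₖ, aₖ₊₁ = ⌊(a₀+mₖ₊₁)/dₖ₊₁⌋:
  k=1: m=21, d=2, a=21
  k=2: m=21, d=1, a=42
d=1 and a=2a₀=42 at k=2, so the next step gives (m, d) = (21, 2) again — its k=1 value — and the period has length 2.

[21; 21, 42]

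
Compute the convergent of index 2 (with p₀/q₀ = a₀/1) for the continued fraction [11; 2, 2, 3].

Using pₖ = aₖpₖ₋₁ + pₖ₋₂, qₖ = aₖqₖ₋₁ + qₖ₋₂ (with p₋₁=1, p₋₂=0, q₋₁=0, q₋₂=1):
  k=0: a=11, p=11, q=1
  k=1: a=2, p=23, q=2
  k=2: a=2, p=57, q=5

57/5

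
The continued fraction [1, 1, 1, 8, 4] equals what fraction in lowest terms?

Using pₖ = aₖpₖ₋₁ + pₖ₋₂ and qₖ = aₖqₖ₋₁ + qₖ₋₂:
  k=0: a=1, p=1, q=1
  k=1: a=1, p=2, q=1
  k=2: a=1, p=3, q=2
  k=3: a=8, p=26, q=17
  k=4: a=4, p=107, q=70

107/70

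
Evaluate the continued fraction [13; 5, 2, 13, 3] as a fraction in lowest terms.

5998/455

Using pₖ = aₖpₖ₋₁ + pₖ₋₂ and qₖ = aₖqₖ₋₁ + qₖ₋₂:
  k=0: a=13, p=13, q=1
  k=1: a=5, p=66, q=5
  k=2: a=2, p=145, q=11
  k=3: a=13, p=1951, q=148
  k=4: a=3, p=5998, q=455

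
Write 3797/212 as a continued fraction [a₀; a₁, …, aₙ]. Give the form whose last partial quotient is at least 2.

3797 = 17*212 + 193
212 = 1*193 + 19
193 = 10*19 + 3
19 = 6*3 + 1
3 = 3*1 + 0  (stop)
So 3797/212 = [17; 1, 10, 6, 3].

[17; 1, 10, 6, 3]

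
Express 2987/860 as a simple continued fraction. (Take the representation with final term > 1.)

2987 = 3·860 + 407
860 = 2·407 + 46
407 = 8·46 + 39
46 = 1·39 + 7
39 = 5·7 + 4
7 = 1·4 + 3
4 = 1·3 + 1
3 = 3·1 + 0  (stop)
So 2987/860 = [3; 2, 8, 1, 5, 1, 1, 3].

[3; 2, 8, 1, 5, 1, 1, 3]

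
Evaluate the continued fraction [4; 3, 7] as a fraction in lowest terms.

95/22

Fold from the inside: start with 7/1.
  3 + 1/7 = 22/7
  4 + 7/22 = 95/22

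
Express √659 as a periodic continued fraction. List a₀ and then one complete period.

a₀ = ⌊√659⌋ = 25.

[25; 1, 2, 25, 2, 1, 50]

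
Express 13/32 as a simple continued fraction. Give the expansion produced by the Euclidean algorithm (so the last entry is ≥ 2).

[0; 2, 2, 6]

13 = 0×32 + 13
32 = 2×13 + 6
13 = 2×6 + 1
6 = 6×1 + 0  (stop)
So 13/32 = [0; 2, 2, 6].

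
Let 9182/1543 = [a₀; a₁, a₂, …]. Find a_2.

9182 = 5·1543 + 1467   →  a_0 = 5
1543 = 1·1467 + 76   →  a_1 = 1
1467 = 19·76 + 23   →  a_2 = 19

19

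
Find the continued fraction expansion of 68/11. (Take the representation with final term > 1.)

68 = 6·11 + 2
11 = 5·2 + 1
2 = 2·1 + 0  (stop)
So 68/11 = [6; 5, 2].

[6; 5, 2]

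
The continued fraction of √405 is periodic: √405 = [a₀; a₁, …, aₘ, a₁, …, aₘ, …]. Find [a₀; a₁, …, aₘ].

[20; 8, 40]

a₀ = ⌊√405⌋ = 20.
With m₀=0, d₀=1 and mₖ₊₁ = dₖaₖ − mₖ, dₖ₊₁ = (n − mₖ₊₁²)/dₖ, aₖ₊₁ = ⌊(a₀+mₖ₊₁)/dₖ₊₁⌋:
  k=1: m=20, d=5, a=8
  k=2: m=20, d=1, a=40
d=1 and a=2a₀=40 at k=2, so the next step gives (m, d) = (20, 5) again — its k=1 value — and the period has length 2.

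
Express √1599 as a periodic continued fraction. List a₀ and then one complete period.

a₀ = ⌊√1599⌋ = 39.

[39; 1, 78]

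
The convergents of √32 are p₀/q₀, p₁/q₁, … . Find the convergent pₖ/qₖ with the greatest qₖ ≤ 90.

379/67

√32 = [5; 1, 1, 1, 10, …] (period length 4).
Convergents:
  p_0/q_0 = 5/1
  p_1/q_1 = 6/1
  p_2/q_2 = 11/2
  p_3/q_3 = 17/3
  p_4/q_4 = 181/32
  p_5/q_5 = 198/35
  p_6/q_6 = 379/67
  p_7/q_7 = 577/102
q_6 = 67 ≤ 90 < 102 = q_7, so the answer is 379/67.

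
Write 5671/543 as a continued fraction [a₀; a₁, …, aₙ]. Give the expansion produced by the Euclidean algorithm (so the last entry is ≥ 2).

[10; 2, 3, 1, 19, 3]

5671 = 10·543 + 241
543 = 2·241 + 61
241 = 3·61 + 58
61 = 1·58 + 3
58 = 19·3 + 1
3 = 3·1 + 0  (stop)
So 5671/543 = [10; 2, 3, 1, 19, 3].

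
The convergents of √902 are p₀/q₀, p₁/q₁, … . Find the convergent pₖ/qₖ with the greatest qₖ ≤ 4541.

√902 = [30; 30, 60, …] (period length 2).
Convergents:
  p_0/q_0 = 30/1
  p_1/q_1 = 901/30
  p_2/q_2 = 54090/1801
  p_3/q_3 = 1623601/54060
q_2 = 1801 ≤ 4541 < 54060 = q_3, so the answer is 54090/1801.

54090/1801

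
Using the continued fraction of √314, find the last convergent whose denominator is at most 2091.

15824/893

√314 = [17; 1, 2, 1, 1, 2, 1, 34, …] (period length 7).
Convergents:
  p_0/q_0 = 17/1
  p_1/q_1 = 18/1
  p_2/q_2 = 53/3
  p_3/q_3 = 71/4
  p_4/q_4 = 124/7
  p_5/q_5 = 319/18
  p_6/q_6 = 443/25
  p_7/q_7 = 15381/868
  p_8/q_8 = 15824/893
  p_9/q_9 = 47029/2654
q_8 = 893 ≤ 2091 < 2654 = q_9, so the answer is 15824/893.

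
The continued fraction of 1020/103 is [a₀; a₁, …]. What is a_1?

1

1020 = 9·103 + 93   →  a_0 = 9
103 = 1·93 + 10   →  a_1 = 1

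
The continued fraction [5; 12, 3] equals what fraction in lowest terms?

Fold from the inside: start with 3/1.
  12 + 1/3 = 37/3
  5 + 3/37 = 188/37

188/37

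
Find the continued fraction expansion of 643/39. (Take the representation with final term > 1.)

[16; 2, 19]

643 = 16*39 + 19
39 = 2*19 + 1
19 = 19*1 + 0  (stop)
So 643/39 = [16; 2, 19].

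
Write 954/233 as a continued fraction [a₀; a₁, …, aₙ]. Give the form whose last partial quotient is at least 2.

954 = 4*233 + 22
233 = 10*22 + 13
22 = 1*13 + 9
13 = 1*9 + 4
9 = 2*4 + 1
4 = 4*1 + 0  (stop)
So 954/233 = [4; 10, 1, 1, 2, 4].

[4; 10, 1, 1, 2, 4]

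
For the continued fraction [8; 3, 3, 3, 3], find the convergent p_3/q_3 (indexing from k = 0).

Using pₖ = aₖpₖ₋₁ + pₖ₋₂, qₖ = aₖqₖ₋₁ + qₖ₋₂ (with p₋₁=1, p₋₂=0, q₋₁=0, q₋₂=1):
  k=0: a=8, p=8, q=1
  k=1: a=3, p=25, q=3
  k=2: a=3, p=83, q=10
  k=3: a=3, p=274, q=33

274/33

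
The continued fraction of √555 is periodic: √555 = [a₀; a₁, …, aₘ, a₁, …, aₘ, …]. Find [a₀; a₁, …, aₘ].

[23; 1, 1, 3, 1, 3, 1, 1, 46]

a₀ = ⌊√555⌋ = 23.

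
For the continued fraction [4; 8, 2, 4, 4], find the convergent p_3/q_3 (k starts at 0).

313/76

Using pₖ = aₖpₖ₋₁ + pₖ₋₂, qₖ = aₖqₖ₋₁ + qₖ₋₂ (with p₋₁=1, p₋₂=0, q₋₁=0, q₋₂=1):
  k=0: a=4, p=4, q=1
  k=1: a=8, p=33, q=8
  k=2: a=2, p=70, q=17
  k=3: a=4, p=313, q=76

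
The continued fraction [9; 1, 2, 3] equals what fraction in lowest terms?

97/10

Using pₖ = aₖpₖ₋₁ + pₖ₋₂ and qₖ = aₖqₖ₋₁ + qₖ₋₂:
  k=0: a=9, p=9, q=1
  k=1: a=1, p=10, q=1
  k=2: a=2, p=29, q=3
  k=3: a=3, p=97, q=10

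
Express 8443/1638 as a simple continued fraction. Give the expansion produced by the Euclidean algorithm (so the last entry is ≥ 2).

[5; 6, 2, 9, 4, 3]

8443 = 5·1638 + 253
1638 = 6·253 + 120
253 = 2·120 + 13
120 = 9·13 + 3
13 = 4·3 + 1
3 = 3·1 + 0  (stop)
So 8443/1638 = [5; 6, 2, 9, 4, 3].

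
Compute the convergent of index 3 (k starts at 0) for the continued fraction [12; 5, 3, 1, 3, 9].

Using pₖ = aₖpₖ₋₁ + pₖ₋₂, qₖ = aₖqₖ₋₁ + qₖ₋₂ (with p₋₁=1, p₋₂=0, q₋₁=0, q₋₂=1):
  k=0: a=12, p=12, q=1
  k=1: a=5, p=61, q=5
  k=2: a=3, p=195, q=16
  k=3: a=1, p=256, q=21

256/21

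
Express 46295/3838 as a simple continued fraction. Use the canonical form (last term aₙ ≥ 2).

[12; 16, 17, 14]

46295 = 12*3838 + 239
3838 = 16*239 + 14
239 = 17*14 + 1
14 = 14*1 + 0  (stop)
So 46295/3838 = [12; 16, 17, 14].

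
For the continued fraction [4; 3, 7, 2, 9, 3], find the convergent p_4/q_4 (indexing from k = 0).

Using pₖ = aₖpₖ₋₁ + pₖ₋₂, qₖ = aₖqₖ₋₁ + qₖ₋₂ (with p₋₁=1, p₋₂=0, q₋₁=0, q₋₂=1):
  k=0: a=4, p=4, q=1
  k=1: a=3, p=13, q=3
  k=2: a=7, p=95, q=22
  k=3: a=2, p=203, q=47
  k=4: a=9, p=1922, q=445

1922/445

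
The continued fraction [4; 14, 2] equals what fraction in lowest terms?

118/29

Using pₖ = aₖpₖ₋₁ + pₖ₋₂ and qₖ = aₖqₖ₋₁ + qₖ₋₂:
  k=0: a=4, p=4, q=1
  k=1: a=14, p=57, q=14
  k=2: a=2, p=118, q=29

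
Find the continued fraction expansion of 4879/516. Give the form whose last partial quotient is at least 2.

[9; 2, 5, 9, 5]

4879 = 9×516 + 235
516 = 2×235 + 46
235 = 5×46 + 5
46 = 9×5 + 1
5 = 5×1 + 0  (stop)
So 4879/516 = [9; 2, 5, 9, 5].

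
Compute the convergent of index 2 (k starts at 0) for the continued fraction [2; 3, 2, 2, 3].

16/7

Using pₖ = aₖpₖ₋₁ + pₖ₋₂, qₖ = aₖqₖ₋₁ + qₖ₋₂ (with p₋₁=1, p₋₂=0, q₋₁=0, q₋₂=1):
  k=0: a=2, p=2, q=1
  k=1: a=3, p=7, q=3
  k=2: a=2, p=16, q=7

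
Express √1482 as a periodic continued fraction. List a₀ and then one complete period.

[38; 2, 76]

a₀ = ⌊√1482⌋ = 38.
With m₀=0, d₀=1 and mₖ₊₁ = dₖaₖ − mₖ, dₖ₊₁ = (n − mₖ₊₁²)/dₖ, aₖ₊₁ = ⌊(a₀+mₖ₊₁)/dₖ₊₁⌋:
  k=1: m=38, d=38, a=2
  k=2: m=38, d=1, a=76
d=1 and a=2a₀=76 at k=2, so the next step gives (m, d) = (38, 38) again — its k=1 value — and the period has length 2.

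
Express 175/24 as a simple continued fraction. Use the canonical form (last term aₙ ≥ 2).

[7; 3, 2, 3]

175 = 7×24 + 7
24 = 3×7 + 3
7 = 2×3 + 1
3 = 3×1 + 0  (stop)
So 175/24 = [7; 3, 2, 3].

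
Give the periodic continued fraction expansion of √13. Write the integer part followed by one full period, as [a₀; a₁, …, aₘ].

a₀ = ⌊√13⌋ = 3.
With m₀=0, d₀=1 and mₖ₊₁ = dₖaₖ − mₖ, dₖ₊₁ = (n − mₖ₊₁²)/dₖ, aₖ₊₁ = ⌊(a₀+mₖ₊₁)/dₖ₊₁⌋:
  k=1: m=3, d=4, a=1
  k=2: m=1, d=3, a=1
  k=3: m=2, d=3, a=1
  k=4: m=1, d=4, a=1
  k=5: m=3, d=1, a=6
d=1 and a=2a₀=6 at k=5, so the next step gives (m, d) = (3, 4) again — its k=1 value — and the period has length 5.

[3; 1, 1, 1, 1, 6]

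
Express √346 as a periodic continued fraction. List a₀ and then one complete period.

a₀ = ⌊√346⌋ = 18.
With m₀=0, d₀=1 and mₖ₊₁ = dₖaₖ − mₖ, dₖ₊₁ = (n − mₖ₊₁²)/dₖ, aₖ₊₁ = ⌊(a₀+mₖ₊₁)/dₖ₊₁⌋:
  k=1: m=18, d=22, a=1
  k=2: m=4, d=15, a=1
  k=3: m=11, d=15, a=1
  k=4: m=4, d=22, a=1
  k=5: m=18, d=1, a=36
d=1 and a=2a₀=36 at k=5, so the next step gives (m, d) = (18, 22) again — its k=1 value — and the period has length 5.

[18; 1, 1, 1, 1, 36]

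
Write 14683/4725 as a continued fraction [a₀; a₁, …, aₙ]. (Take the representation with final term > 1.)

[3; 9, 3, 3, 8, 6]

14683 = 3*4725 + 508
4725 = 9*508 + 153
508 = 3*153 + 49
153 = 3*49 + 6
49 = 8*6 + 1
6 = 6*1 + 0  (stop)
So 14683/4725 = [3; 9, 3, 3, 8, 6].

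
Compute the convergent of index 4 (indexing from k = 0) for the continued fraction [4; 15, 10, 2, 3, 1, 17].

Using pₖ = aₖpₖ₋₁ + pₖ₋₂, qₖ = aₖqₖ₋₁ + qₖ₋₂ (with p₋₁=1, p₋₂=0, q₋₁=0, q₋₂=1):
  k=0: a=4, p=4, q=1
  k=1: a=15, p=61, q=15
  k=2: a=10, p=614, q=151
  k=3: a=2, p=1289, q=317
  k=4: a=3, p=4481, q=1102

4481/1102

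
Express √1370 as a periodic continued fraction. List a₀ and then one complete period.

a₀ = ⌊√1370⌋ = 37.
With m₀=0, d₀=1 and mₖ₊₁ = dₖaₖ − mₖ, dₖ₊₁ = (n − mₖ₊₁²)/dₖ, aₖ₊₁ = ⌊(a₀+mₖ₊₁)/dₖ₊₁⌋:
  k=1: m=37, d=1, a=74
d=1 and a=2a₀=74 at k=1, so the next step gives (m, d) = (37, 1) again — its k=1 value — and the period has length 1.

[37; 74]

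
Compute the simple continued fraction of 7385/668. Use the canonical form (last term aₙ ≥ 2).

7385 = 11×668 + 37
668 = 18×37 + 2
37 = 18×2 + 1
2 = 2×1 + 0  (stop)
So 7385/668 = [11; 18, 18, 2].

[11; 18, 18, 2]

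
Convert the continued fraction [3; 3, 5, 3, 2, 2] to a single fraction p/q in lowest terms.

951/287

Fold from the inside: start with 2/1.
  2 + 1/2 = 5/2
  3 + 2/5 = 17/5
  5 + 5/17 = 90/17
  3 + 17/90 = 287/90
  3 + 90/287 = 951/287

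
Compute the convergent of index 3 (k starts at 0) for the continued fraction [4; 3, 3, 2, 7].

Using pₖ = aₖpₖ₋₁ + pₖ₋₂, qₖ = aₖqₖ₋₁ + qₖ₋₂ (with p₋₁=1, p₋₂=0, q₋₁=0, q₋₂=1):
  k=0: a=4, p=4, q=1
  k=1: a=3, p=13, q=3
  k=2: a=3, p=43, q=10
  k=3: a=2, p=99, q=23

99/23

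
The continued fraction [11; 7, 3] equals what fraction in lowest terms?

245/22

Using pₖ = aₖpₖ₋₁ + pₖ₋₂ and qₖ = aₖqₖ₋₁ + qₖ₋₂:
  k=0: a=11, p=11, q=1
  k=1: a=7, p=78, q=7
  k=2: a=3, p=245, q=22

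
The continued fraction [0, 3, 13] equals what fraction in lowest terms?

13/40

Fold from the inside: start with 13/1.
  3 + 1/13 = 40/13
  0 + 13/40 = 13/40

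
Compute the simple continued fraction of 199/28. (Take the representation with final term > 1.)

199 = 7*28 + 3
28 = 9*3 + 1
3 = 3*1 + 0  (stop)
So 199/28 = [7; 9, 3].

[7; 9, 3]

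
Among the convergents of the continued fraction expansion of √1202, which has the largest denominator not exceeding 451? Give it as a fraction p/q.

10817/312

√1202 = [34; 1, 2, 34, 2, 1, 68, …] (period length 6).
Convergents:
  p_0/q_0 = 34/1
  p_1/q_1 = 35/1
  p_2/q_2 = 104/3
  p_3/q_3 = 3571/103
  p_4/q_4 = 7246/209
  p_5/q_5 = 10817/312
  p_6/q_6 = 742802/21425
q_5 = 312 ≤ 451 < 21425 = q_6, so the answer is 10817/312.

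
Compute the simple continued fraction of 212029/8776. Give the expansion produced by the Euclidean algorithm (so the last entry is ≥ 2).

212029 = 24*8776 + 1405
8776 = 6*1405 + 346
1405 = 4*346 + 21
346 = 16*21 + 10
21 = 2*10 + 1
10 = 10*1 + 0  (stop)
So 212029/8776 = [24; 6, 4, 16, 2, 10].

[24; 6, 4, 16, 2, 10]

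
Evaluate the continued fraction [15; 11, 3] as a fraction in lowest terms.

Using pₖ = aₖpₖ₋₁ + pₖ₋₂ and qₖ = aₖqₖ₋₁ + qₖ₋₂:
  k=0: a=15, p=15, q=1
  k=1: a=11, p=166, q=11
  k=2: a=3, p=513, q=34

513/34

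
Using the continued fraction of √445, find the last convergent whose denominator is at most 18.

232/11

√445 = [21; 10, 1, 1, 10, 42, …] (period length 5).
Convergents:
  p_0/q_0 = 21/1
  p_1/q_1 = 211/10
  p_2/q_2 = 232/11
  p_3/q_3 = 443/21
q_2 = 11 ≤ 18 < 21 = q_3, so the answer is 232/11.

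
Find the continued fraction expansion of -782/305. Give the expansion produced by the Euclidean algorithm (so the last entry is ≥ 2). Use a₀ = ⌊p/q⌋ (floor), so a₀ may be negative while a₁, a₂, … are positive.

-782 = -3·305 + 133
305 = 2·133 + 39
133 = 3·39 + 16
39 = 2·16 + 7
16 = 2·7 + 2
7 = 3·2 + 1
2 = 2·1 + 0  (stop)
So -782/305 = [-3; 2, 3, 2, 2, 3, 2].

[-3; 2, 3, 2, 2, 3, 2]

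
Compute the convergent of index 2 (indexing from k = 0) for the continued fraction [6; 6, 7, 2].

Using pₖ = aₖpₖ₋₁ + pₖ₋₂, qₖ = aₖqₖ₋₁ + qₖ₋₂ (with p₋₁=1, p₋₂=0, q₋₁=0, q₋₂=1):
  k=0: a=6, p=6, q=1
  k=1: a=6, p=37, q=6
  k=2: a=7, p=265, q=43

265/43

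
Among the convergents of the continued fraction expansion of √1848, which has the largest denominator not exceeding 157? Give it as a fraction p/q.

3697/86

√1848 = [42; 1, 84, …] (period length 2).
Convergents:
  p_0/q_0 = 42/1
  p_1/q_1 = 43/1
  p_2/q_2 = 3654/85
  p_3/q_3 = 3697/86
  p_4/q_4 = 314202/7309
q_3 = 86 ≤ 157 < 7309 = q_4, so the answer is 3697/86.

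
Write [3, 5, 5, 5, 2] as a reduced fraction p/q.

945/296

Fold from the inside: start with 2/1.
  5 + 1/2 = 11/2
  5 + 2/11 = 57/11
  5 + 11/57 = 296/57
  3 + 57/296 = 945/296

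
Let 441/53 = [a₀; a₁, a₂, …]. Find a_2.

441 = 8·53 + 17   →  a_0 = 8
53 = 3·17 + 2   →  a_1 = 3
17 = 8·2 + 1   →  a_2 = 8

8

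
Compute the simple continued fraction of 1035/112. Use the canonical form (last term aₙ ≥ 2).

1035 = 9*112 + 27
112 = 4*27 + 4
27 = 6*4 + 3
4 = 1*3 + 1
3 = 3*1 + 0  (stop)
So 1035/112 = [9; 4, 6, 1, 3].

[9; 4, 6, 1, 3]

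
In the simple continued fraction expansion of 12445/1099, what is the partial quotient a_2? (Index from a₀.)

11

12445 = 11·1099 + 356   →  a_0 = 11
1099 = 3·356 + 31   →  a_1 = 3
356 = 11·31 + 15   →  a_2 = 11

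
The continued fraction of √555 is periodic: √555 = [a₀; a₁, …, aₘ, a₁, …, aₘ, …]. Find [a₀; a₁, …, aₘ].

[23; 1, 1, 3, 1, 3, 1, 1, 46]

a₀ = ⌊√555⌋ = 23.
With m₀=0, d₀=1 and mₖ₊₁ = dₖaₖ − mₖ, dₖ₊₁ = (n − mₖ₊₁²)/dₖ, aₖ₊₁ = ⌊(a₀+mₖ₊₁)/dₖ₊₁⌋:
  k=1: m=23, d=26, a=1
  k=2: m=3, d=21, a=1
  k=3: m=18, d=11, a=3
  k=4: m=15, d=30, a=1
  k=5: m=15, d=11, a=3
  k=6: m=18, d=21, a=1
  k=7: m=3, d=26, a=1
  k=8: m=23, d=1, a=46
d=1 and a=2a₀=46 at k=8, so the next step gives (m, d) = (23, 26) again — its k=1 value — and the period has length 8.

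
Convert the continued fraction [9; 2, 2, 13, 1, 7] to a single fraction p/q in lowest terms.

Using pₖ = aₖpₖ₋₁ + pₖ₋₂ and qₖ = aₖqₖ₋₁ + qₖ₋₂:
  k=0: a=9, p=9, q=1
  k=1: a=2, p=19, q=2
  k=2: a=2, p=47, q=5
  k=3: a=13, p=630, q=67
  k=4: a=1, p=677, q=72
  k=5: a=7, p=5369, q=571

5369/571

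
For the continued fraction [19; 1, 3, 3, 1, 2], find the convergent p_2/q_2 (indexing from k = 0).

79/4

Using pₖ = aₖpₖ₋₁ + pₖ₋₂, qₖ = aₖqₖ₋₁ + qₖ₋₂ (with p₋₁=1, p₋₂=0, q₋₁=0, q₋₂=1):
  k=0: a=19, p=19, q=1
  k=1: a=1, p=20, q=1
  k=2: a=3, p=79, q=4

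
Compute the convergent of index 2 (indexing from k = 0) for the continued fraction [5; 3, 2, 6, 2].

37/7

Using pₖ = aₖpₖ₋₁ + pₖ₋₂, qₖ = aₖqₖ₋₁ + qₖ₋₂ (with p₋₁=1, p₋₂=0, q₋₁=0, q₋₂=1):
  k=0: a=5, p=5, q=1
  k=1: a=3, p=16, q=3
  k=2: a=2, p=37, q=7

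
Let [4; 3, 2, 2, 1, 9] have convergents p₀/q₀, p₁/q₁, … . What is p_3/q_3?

Using pₖ = aₖpₖ₋₁ + pₖ₋₂, qₖ = aₖqₖ₋₁ + qₖ₋₂ (with p₋₁=1, p₋₂=0, q₋₁=0, q₋₂=1):
  k=0: a=4, p=4, q=1
  k=1: a=3, p=13, q=3
  k=2: a=2, p=30, q=7
  k=3: a=2, p=73, q=17

73/17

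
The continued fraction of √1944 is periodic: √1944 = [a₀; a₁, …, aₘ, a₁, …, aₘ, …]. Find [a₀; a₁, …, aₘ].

a₀ = ⌊√1944⌋ = 44.

[44; 11, 88]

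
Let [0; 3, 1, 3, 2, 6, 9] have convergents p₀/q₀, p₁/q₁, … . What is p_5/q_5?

Using pₖ = aₖpₖ₋₁ + pₖ₋₂, qₖ = aₖqₖ₋₁ + qₖ₋₂ (with p₋₁=1, p₋₂=0, q₋₁=0, q₋₂=1):
  k=0: a=0, p=0, q=1
  k=1: a=3, p=1, q=3
  k=2: a=1, p=1, q=4
  k=3: a=3, p=4, q=15
  k=4: a=2, p=9, q=34
  k=5: a=6, p=58, q=219

58/219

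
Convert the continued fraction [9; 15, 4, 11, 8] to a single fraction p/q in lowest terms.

Fold from the inside: start with 8/1.
  11 + 1/8 = 89/8
  4 + 8/89 = 364/89
  15 + 89/364 = 5549/364
  9 + 364/5549 = 50305/5549

50305/5549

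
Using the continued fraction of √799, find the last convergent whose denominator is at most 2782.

71995/2547

√799 = [28; 3, 1, 3, 56, …] (period length 4).
Convergents:
  p_0/q_0 = 28/1
  p_1/q_1 = 85/3
  p_2/q_2 = 113/4
  p_3/q_3 = 424/15
  p_4/q_4 = 23857/844
  p_5/q_5 = 71995/2547
  p_6/q_6 = 95852/3391
q_5 = 2547 ≤ 2782 < 3391 = q_6, so the answer is 71995/2547.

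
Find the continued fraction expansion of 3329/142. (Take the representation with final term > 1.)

[23; 2, 3, 1, 15]

3329 = 23×142 + 63
142 = 2×63 + 16
63 = 3×16 + 15
16 = 1×15 + 1
15 = 15×1 + 0  (stop)
So 3329/142 = [23; 2, 3, 1, 15].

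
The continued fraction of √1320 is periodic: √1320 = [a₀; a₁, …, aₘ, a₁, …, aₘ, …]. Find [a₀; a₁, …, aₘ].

[36; 3, 72]

a₀ = ⌊√1320⌋ = 36.
With m₀=0, d₀=1 and mₖ₊₁ = dₖaₖ − mₖ, dₖ₊₁ = (n − mₖ₊₁²)/dₖ, aₖ₊₁ = ⌊(a₀+mₖ₊₁)/dₖ₊₁⌋:
  k=1: m=36, d=24, a=3
  k=2: m=36, d=1, a=72
d=1 and a=2a₀=72 at k=2, so the next step gives (m, d) = (36, 24) again — its k=1 value — and the period has length 2.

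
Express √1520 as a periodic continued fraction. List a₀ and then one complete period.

[38; 1, 76]

a₀ = ⌊√1520⌋ = 38.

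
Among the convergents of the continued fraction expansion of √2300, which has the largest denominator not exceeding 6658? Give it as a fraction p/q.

√2300 = [47; 1, 22, 1, 94, …] (period length 4).
Convergents:
  p_0/q_0 = 47/1
  p_1/q_1 = 48/1
  p_2/q_2 = 1103/23
  p_3/q_3 = 1151/24
  p_4/q_4 = 109297/2279
  p_5/q_5 = 110448/2303
  p_6/q_6 = 2539153/52945
q_5 = 2303 ≤ 6658 < 52945 = q_6, so the answer is 110448/2303.

110448/2303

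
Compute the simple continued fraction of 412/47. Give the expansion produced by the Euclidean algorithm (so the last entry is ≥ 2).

[8; 1, 3, 3, 1, 2]

412 = 8*47 + 36
47 = 1*36 + 11
36 = 3*11 + 3
11 = 3*3 + 2
3 = 1*2 + 1
2 = 2*1 + 0  (stop)
So 412/47 = [8; 1, 3, 3, 1, 2].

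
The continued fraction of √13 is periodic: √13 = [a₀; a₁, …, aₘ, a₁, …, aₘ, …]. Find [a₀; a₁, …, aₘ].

[3; 1, 1, 1, 1, 6]

a₀ = ⌊√13⌋ = 3.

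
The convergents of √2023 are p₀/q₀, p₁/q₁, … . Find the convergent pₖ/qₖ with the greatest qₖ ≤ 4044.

√2023 = [44; 1, 43, 1, 88, …] (period length 4).
Convergents:
  p_0/q_0 = 44/1
  p_1/q_1 = 45/1
  p_2/q_2 = 1979/44
  p_3/q_3 = 2024/45
  p_4/q_4 = 180091/4004
  p_5/q_5 = 182115/4049
q_4 = 4004 ≤ 4044 < 4049 = q_5, so the answer is 180091/4004.

180091/4004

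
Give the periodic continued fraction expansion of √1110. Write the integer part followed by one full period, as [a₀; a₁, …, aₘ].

a₀ = ⌊√1110⌋ = 33.
With m₀=0, d₀=1 and mₖ₊₁ = dₖaₖ − mₖ, dₖ₊₁ = (n − mₖ₊₁²)/dₖ, aₖ₊₁ = ⌊(a₀+mₖ₊₁)/dₖ₊₁⌋:
  k=1: m=33, d=21, a=3
  k=2: m=30, d=10, a=6
  k=3: m=30, d=21, a=3
  k=4: m=33, d=1, a=66
d=1 and a=2a₀=66 at k=4, so the next step gives (m, d) = (33, 21) again — its k=1 value — and the period has length 4.

[33; 3, 6, 3, 66]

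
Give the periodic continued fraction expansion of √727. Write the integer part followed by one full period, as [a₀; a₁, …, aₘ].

[26; 1, 25, 1, 52]

a₀ = ⌊√727⌋ = 26.
With m₀=0, d₀=1 and mₖ₊₁ = dₖaₖ − mₖ, dₖ₊₁ = (n − mₖ₊₁²)/dₖ, aₖ₊₁ = ⌊(a₀+mₖ₊₁)/dₖ₊₁⌋:
  k=1: m=26, d=51, a=1
  k=2: m=25, d=2, a=25
  k=3: m=25, d=51, a=1
  k=4: m=26, d=1, a=52
d=1 and a=2a₀=52 at k=4, so the next step gives (m, d) = (26, 51) again — its k=1 value — and the period has length 4.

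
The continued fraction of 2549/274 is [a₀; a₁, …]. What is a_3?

3

2549 = 9·274 + 83   →  a_0 = 9
274 = 3·83 + 25   →  a_1 = 3
83 = 3·25 + 8   →  a_2 = 3
25 = 3·8 + 1   →  a_3 = 3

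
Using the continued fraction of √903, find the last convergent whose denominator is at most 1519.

√903 = [30; 20, 60, …] (period length 2).
Convergents:
  p_0/q_0 = 30/1
  p_1/q_1 = 601/20
  p_2/q_2 = 36090/1201
  p_3/q_3 = 722401/24040
q_2 = 1201 ≤ 1519 < 24040 = q_3, so the answer is 36090/1201.

36090/1201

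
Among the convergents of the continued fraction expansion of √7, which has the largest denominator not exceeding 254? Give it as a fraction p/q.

√7 = [2; 1, 1, 1, 4, …] (period length 4).
Convergents:
  p_0/q_0 = 2/1
  p_1/q_1 = 3/1
  p_2/q_2 = 5/2
  p_3/q_3 = 8/3
  p_4/q_4 = 37/14
  p_5/q_5 = 45/17
  p_6/q_6 = 82/31
  p_7/q_7 = 127/48
  p_8/q_8 = 590/223
  p_9/q_9 = 717/271
q_8 = 223 ≤ 254 < 271 = q_9, so the answer is 590/223.

590/223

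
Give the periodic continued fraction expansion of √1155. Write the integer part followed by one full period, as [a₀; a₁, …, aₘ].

[33; 1, 66]

a₀ = ⌊√1155⌋ = 33.
With m₀=0, d₀=1 and mₖ₊₁ = dₖaₖ − mₖ, dₖ₊₁ = (n − mₖ₊₁²)/dₖ, aₖ₊₁ = ⌊(a₀+mₖ₊₁)/dₖ₊₁⌋:
  k=1: m=33, d=66, a=1
  k=2: m=33, d=1, a=66
d=1 and a=2a₀=66 at k=2, so the next step gives (m, d) = (33, 66) again — its k=1 value — and the period has length 2.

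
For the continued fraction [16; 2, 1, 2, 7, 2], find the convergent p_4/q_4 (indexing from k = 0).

Using pₖ = aₖpₖ₋₁ + pₖ₋₂, qₖ = aₖqₖ₋₁ + qₖ₋₂ (with p₋₁=1, p₋₂=0, q₋₁=0, q₋₂=1):
  k=0: a=16, p=16, q=1
  k=1: a=2, p=33, q=2
  k=2: a=1, p=49, q=3
  k=3: a=2, p=131, q=8
  k=4: a=7, p=966, q=59

966/59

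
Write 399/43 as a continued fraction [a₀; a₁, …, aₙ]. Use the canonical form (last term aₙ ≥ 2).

[9; 3, 1, 1, 2, 2]

399 = 9·43 + 12
43 = 3·12 + 7
12 = 1·7 + 5
7 = 1·5 + 2
5 = 2·2 + 1
2 = 2·1 + 0  (stop)
So 399/43 = [9; 3, 1, 1, 2, 2].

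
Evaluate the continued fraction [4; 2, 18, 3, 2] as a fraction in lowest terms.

Fold from the inside: start with 2/1.
  3 + 1/2 = 7/2
  18 + 2/7 = 128/7
  2 + 7/128 = 263/128
  4 + 128/263 = 1180/263

1180/263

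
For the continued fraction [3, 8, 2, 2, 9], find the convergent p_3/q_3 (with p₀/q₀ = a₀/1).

Using pₖ = aₖpₖ₋₁ + pₖ₋₂, qₖ = aₖqₖ₋₁ + qₖ₋₂ (with p₋₁=1, p₋₂=0, q₋₁=0, q₋₂=1):
  k=0: a=3, p=3, q=1
  k=1: a=8, p=25, q=8
  k=2: a=2, p=53, q=17
  k=3: a=2, p=131, q=42

131/42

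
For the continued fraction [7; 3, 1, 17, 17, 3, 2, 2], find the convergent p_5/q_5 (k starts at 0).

Using pₖ = aₖpₖ₋₁ + pₖ₋₂, qₖ = aₖqₖ₋₁ + qₖ₋₂ (with p₋₁=1, p₋₂=0, q₋₁=0, q₋₂=1):
  k=0: a=7, p=7, q=1
  k=1: a=3, p=22, q=3
  k=2: a=1, p=29, q=4
  k=3: a=17, p=515, q=71
  k=4: a=17, p=8784, q=1211
  k=5: a=3, p=26867, q=3704

26867/3704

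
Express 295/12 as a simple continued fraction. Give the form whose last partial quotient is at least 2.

295 = 24*12 + 7
12 = 1*7 + 5
7 = 1*5 + 2
5 = 2*2 + 1
2 = 2*1 + 0  (stop)
So 295/12 = [24; 1, 1, 2, 2].

[24; 1, 1, 2, 2]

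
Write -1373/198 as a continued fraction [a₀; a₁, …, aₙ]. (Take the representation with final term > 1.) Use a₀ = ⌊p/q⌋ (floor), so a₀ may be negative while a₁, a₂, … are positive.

[-7; 15, 4, 3]

-1373 = -7×198 + 13
198 = 15×13 + 3
13 = 4×3 + 1
3 = 3×1 + 0  (stop)
So -1373/198 = [-7; 15, 4, 3].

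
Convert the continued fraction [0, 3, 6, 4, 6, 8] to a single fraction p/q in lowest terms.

1273/4023

Using pₖ = aₖpₖ₋₁ + pₖ₋₂ and qₖ = aₖqₖ₋₁ + qₖ₋₂:
  k=0: a=0, p=0, q=1
  k=1: a=3, p=1, q=3
  k=2: a=6, p=6, q=19
  k=3: a=4, p=25, q=79
  k=4: a=6, p=156, q=493
  k=5: a=8, p=1273, q=4023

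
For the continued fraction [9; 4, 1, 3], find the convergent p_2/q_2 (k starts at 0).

46/5

Using pₖ = aₖpₖ₋₁ + pₖ₋₂, qₖ = aₖqₖ₋₁ + qₖ₋₂ (with p₋₁=1, p₋₂=0, q₋₁=0, q₋₂=1):
  k=0: a=9, p=9, q=1
  k=1: a=4, p=37, q=4
  k=2: a=1, p=46, q=5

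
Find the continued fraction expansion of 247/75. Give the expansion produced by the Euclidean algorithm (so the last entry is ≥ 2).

247 = 3·75 + 22
75 = 3·22 + 9
22 = 2·9 + 4
9 = 2·4 + 1
4 = 4·1 + 0  (stop)
So 247/75 = [3; 3, 2, 2, 4].

[3; 3, 2, 2, 4]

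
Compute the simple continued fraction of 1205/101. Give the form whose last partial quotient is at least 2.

1205 = 11·101 + 94
101 = 1·94 + 7
94 = 13·7 + 3
7 = 2·3 + 1
3 = 3·1 + 0  (stop)
So 1205/101 = [11; 1, 13, 2, 3].

[11; 1, 13, 2, 3]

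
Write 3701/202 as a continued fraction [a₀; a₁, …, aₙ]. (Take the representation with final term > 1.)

3701 = 18*202 + 65
202 = 3*65 + 7
65 = 9*7 + 2
7 = 3*2 + 1
2 = 2*1 + 0  (stop)
So 3701/202 = [18; 3, 9, 3, 2].

[18; 3, 9, 3, 2]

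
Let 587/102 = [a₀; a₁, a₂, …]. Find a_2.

3

587 = 5·102 + 77   →  a_0 = 5
102 = 1·77 + 25   →  a_1 = 1
77 = 3·25 + 2   →  a_2 = 3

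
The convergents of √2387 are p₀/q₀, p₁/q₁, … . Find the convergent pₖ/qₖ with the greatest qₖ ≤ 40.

√2387 = [48; 1, 5, 1, 96, …] (period length 4).
Convergents:
  p_0/q_0 = 48/1
  p_1/q_1 = 49/1
  p_2/q_2 = 293/6
  p_3/q_3 = 342/7
  p_4/q_4 = 33125/678
q_3 = 7 ≤ 40 < 678 = q_4, so the answer is 342/7.

342/7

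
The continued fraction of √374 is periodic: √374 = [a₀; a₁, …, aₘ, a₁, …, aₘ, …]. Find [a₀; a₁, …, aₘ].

[19; 2, 1, 18, 1, 2, 38]

a₀ = ⌊√374⌋ = 19.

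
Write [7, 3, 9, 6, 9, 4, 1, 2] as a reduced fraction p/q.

Using pₖ = aₖpₖ₋₁ + pₖ₋₂ and qₖ = aₖqₖ₋₁ + qₖ₋₂:
  k=0: a=7, p=7, q=1
  k=1: a=3, p=22, q=3
  k=2: a=9, p=205, q=28
  k=3: a=6, p=1252, q=171
  k=4: a=9, p=11473, q=1567
  k=5: a=4, p=47144, q=6439
  k=6: a=1, p=58617, q=8006
  k=7: a=2, p=164378, q=22451

164378/22451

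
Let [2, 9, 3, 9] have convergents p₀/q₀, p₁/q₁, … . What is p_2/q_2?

Using pₖ = aₖpₖ₋₁ + pₖ₋₂, qₖ = aₖqₖ₋₁ + qₖ₋₂ (with p₋₁=1, p₋₂=0, q₋₁=0, q₋₂=1):
  k=0: a=2, p=2, q=1
  k=1: a=9, p=19, q=9
  k=2: a=3, p=59, q=28

59/28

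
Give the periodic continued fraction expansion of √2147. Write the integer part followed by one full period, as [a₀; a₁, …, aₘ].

a₀ = ⌊√2147⌋ = 46.

[46; 2, 1, 45, 1, 2, 92]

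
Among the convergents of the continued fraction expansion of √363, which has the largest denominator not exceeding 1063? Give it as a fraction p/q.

13775/723

√363 = [19; 19, 38, …] (period length 2).
Convergents:
  p_0/q_0 = 19/1
  p_1/q_1 = 362/19
  p_2/q_2 = 13775/723
  p_3/q_3 = 262087/13756
q_2 = 723 ≤ 1063 < 13756 = q_3, so the answer is 13775/723.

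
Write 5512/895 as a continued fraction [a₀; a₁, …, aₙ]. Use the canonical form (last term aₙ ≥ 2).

[6; 6, 3, 3, 3, 4]

5512 = 6×895 + 142
895 = 6×142 + 43
142 = 3×43 + 13
43 = 3×13 + 4
13 = 3×4 + 1
4 = 4×1 + 0  (stop)
So 5512/895 = [6; 6, 3, 3, 3, 4].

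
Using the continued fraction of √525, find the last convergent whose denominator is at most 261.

√525 = [22; 1, 10, 2, 10, 1, 44, …] (period length 6).
Convergents:
  p_0/q_0 = 22/1
  p_1/q_1 = 23/1
  p_2/q_2 = 252/11
  p_3/q_3 = 527/23
  p_4/q_4 = 5522/241
  p_5/q_5 = 6049/264
q_4 = 241 ≤ 261 < 264 = q_5, so the answer is 5522/241.

5522/241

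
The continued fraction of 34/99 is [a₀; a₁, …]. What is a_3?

34 = 0·99 + 34   →  a_0 = 0
99 = 2·34 + 31   →  a_1 = 2
34 = 1·31 + 3   →  a_2 = 1
31 = 10·3 + 1   →  a_3 = 10

10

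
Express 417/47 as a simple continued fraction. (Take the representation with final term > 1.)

[8; 1, 6, 1, 5]

417 = 8·47 + 41
47 = 1·41 + 6
41 = 6·6 + 5
6 = 1·5 + 1
5 = 5·1 + 0  (stop)
So 417/47 = [8; 1, 6, 1, 5].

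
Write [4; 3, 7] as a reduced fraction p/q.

Fold from the inside: start with 7/1.
  3 + 1/7 = 22/7
  4 + 7/22 = 95/22

95/22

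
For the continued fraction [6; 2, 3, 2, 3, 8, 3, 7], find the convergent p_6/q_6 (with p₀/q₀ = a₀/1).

9159/1423

Using pₖ = aₖpₖ₋₁ + pₖ₋₂, qₖ = aₖqₖ₋₁ + qₖ₋₂ (with p₋₁=1, p₋₂=0, q₋₁=0, q₋₂=1):
  k=0: a=6, p=6, q=1
  k=1: a=2, p=13, q=2
  k=2: a=3, p=45, q=7
  k=3: a=2, p=103, q=16
  k=4: a=3, p=354, q=55
  k=5: a=8, p=2935, q=456
  k=6: a=3, p=9159, q=1423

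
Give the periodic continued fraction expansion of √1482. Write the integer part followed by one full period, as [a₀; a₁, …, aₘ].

a₀ = ⌊√1482⌋ = 38.
With m₀=0, d₀=1 and mₖ₊₁ = dₖaₖ − mₖ, dₖ₊₁ = (n − mₖ₊₁²)/dₖ, aₖ₊₁ = ⌊(a₀+mₖ₊₁)/dₖ₊₁⌋:
  k=1: m=38, d=38, a=2
  k=2: m=38, d=1, a=76
d=1 and a=2a₀=76 at k=2, so the next step gives (m, d) = (38, 38) again — its k=1 value — and the period has length 2.

[38; 2, 76]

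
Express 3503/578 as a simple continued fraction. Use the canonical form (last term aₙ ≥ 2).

3503 = 6·578 + 35
578 = 16·35 + 18
35 = 1·18 + 17
18 = 1·17 + 1
17 = 17·1 + 0  (stop)
So 3503/578 = [6; 16, 1, 1, 17].

[6; 16, 1, 1, 17]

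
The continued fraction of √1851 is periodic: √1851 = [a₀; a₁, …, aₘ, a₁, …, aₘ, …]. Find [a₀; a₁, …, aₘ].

[43; 43, 86]

a₀ = ⌊√1851⌋ = 43.
With m₀=0, d₀=1 and mₖ₊₁ = dₖaₖ − mₖ, dₖ₊₁ = (n − mₖ₊₁²)/dₖ, aₖ₊₁ = ⌊(a₀+mₖ₊₁)/dₖ₊₁⌋:
  k=1: m=43, d=2, a=43
  k=2: m=43, d=1, a=86
d=1 and a=2a₀=86 at k=2, so the next step gives (m, d) = (43, 2) again — its k=1 value — and the period has length 2.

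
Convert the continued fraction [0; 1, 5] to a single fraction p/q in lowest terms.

Fold from the inside: start with 5/1.
  1 + 1/5 = 6/5
  0 + 5/6 = 5/6

5/6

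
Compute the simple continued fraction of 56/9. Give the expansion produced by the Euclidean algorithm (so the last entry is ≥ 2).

56 = 6·9 + 2
9 = 4·2 + 1
2 = 2·1 + 0  (stop)
So 56/9 = [6; 4, 2].

[6; 4, 2]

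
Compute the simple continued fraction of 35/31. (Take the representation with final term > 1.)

35 = 1×31 + 4
31 = 7×4 + 3
4 = 1×3 + 1
3 = 3×1 + 0  (stop)
So 35/31 = [1; 7, 1, 3].

[1; 7, 1, 3]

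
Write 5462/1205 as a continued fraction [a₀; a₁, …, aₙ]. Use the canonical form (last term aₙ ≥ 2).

5462 = 4·1205 + 642
1205 = 1·642 + 563
642 = 1·563 + 79
563 = 7·79 + 10
79 = 7·10 + 9
10 = 1·9 + 1
9 = 9·1 + 0  (stop)
So 5462/1205 = [4; 1, 1, 7, 7, 1, 9].

[4; 1, 1, 7, 7, 1, 9]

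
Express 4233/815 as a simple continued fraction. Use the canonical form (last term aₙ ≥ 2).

4233 = 5×815 + 158
815 = 5×158 + 25
158 = 6×25 + 8
25 = 3×8 + 1
8 = 8×1 + 0  (stop)
So 4233/815 = [5; 5, 6, 3, 8].

[5; 5, 6, 3, 8]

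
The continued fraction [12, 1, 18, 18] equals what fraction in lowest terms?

Using pₖ = aₖpₖ₋₁ + pₖ₋₂ and qₖ = aₖqₖ₋₁ + qₖ₋₂:
  k=0: a=12, p=12, q=1
  k=1: a=1, p=13, q=1
  k=2: a=18, p=246, q=19
  k=3: a=18, p=4441, q=343

4441/343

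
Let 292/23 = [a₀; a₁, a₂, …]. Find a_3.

292 = 12·23 + 16   →  a_0 = 12
23 = 1·16 + 7   →  a_1 = 1
16 = 2·7 + 2   →  a_2 = 2
7 = 3·2 + 1   →  a_3 = 3

3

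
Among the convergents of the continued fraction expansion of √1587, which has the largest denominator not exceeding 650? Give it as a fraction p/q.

√1587 = [39; 1, 5, 7, 13, 7, 5, 1, 78, …] (period length 8).
Convergents:
  p_0/q_0 = 39/1
  p_1/q_1 = 40/1
  p_2/q_2 = 239/6
  p_3/q_3 = 1713/43
  p_4/q_4 = 22508/565
  p_5/q_5 = 159269/3998
q_4 = 565 ≤ 650 < 3998 = q_5, so the answer is 22508/565.

22508/565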